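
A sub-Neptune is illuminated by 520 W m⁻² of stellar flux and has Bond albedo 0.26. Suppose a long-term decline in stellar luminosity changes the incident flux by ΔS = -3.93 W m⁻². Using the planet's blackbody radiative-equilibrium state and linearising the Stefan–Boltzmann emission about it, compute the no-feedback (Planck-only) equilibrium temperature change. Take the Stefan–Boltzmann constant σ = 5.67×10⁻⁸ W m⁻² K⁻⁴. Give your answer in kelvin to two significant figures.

-0.38 kelvin

Unperturbed T_e = [520.0·(1−0.26)/(4σ)]^¼ = 203.0 K.
Only a fraction (1−α) is absorbed and it's spread over 4πR², so ΔF = (1−α)ΔS/4 = -0.7270 W m⁻².
Linearising σT⁴ gives d(σT⁴)/dT = 4σT_e³ = 1.896 W m⁻² per K.
Hence the no-feedback warming is ΔF/(4σT_e³) = -0.383 K.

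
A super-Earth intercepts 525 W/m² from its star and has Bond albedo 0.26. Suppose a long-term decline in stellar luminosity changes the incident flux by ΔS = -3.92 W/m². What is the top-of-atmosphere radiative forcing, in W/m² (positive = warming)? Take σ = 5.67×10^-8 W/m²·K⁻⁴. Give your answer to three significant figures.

-0.725 W/m²

Only a fraction (1−α) is absorbed and it's spread over 4πR², so ΔF = (1−α)ΔS/4 = -0.7252 W/m².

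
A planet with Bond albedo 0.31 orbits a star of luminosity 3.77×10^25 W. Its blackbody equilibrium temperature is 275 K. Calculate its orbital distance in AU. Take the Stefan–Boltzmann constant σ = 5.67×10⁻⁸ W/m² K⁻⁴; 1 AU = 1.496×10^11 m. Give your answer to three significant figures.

The flux needed for this T is 4σT⁴/(1−0.31) = 1880 W/m².
From L = 4πd²S, d = √(3.77×10^25/(4π·1880)) = 3.995×10^10 m = 0.2670 AU.

0.267 AU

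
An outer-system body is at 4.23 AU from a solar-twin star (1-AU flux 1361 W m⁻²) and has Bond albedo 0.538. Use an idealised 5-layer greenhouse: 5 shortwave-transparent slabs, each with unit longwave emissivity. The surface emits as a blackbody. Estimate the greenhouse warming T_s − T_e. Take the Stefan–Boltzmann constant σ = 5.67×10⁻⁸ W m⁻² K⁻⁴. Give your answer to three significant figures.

63.0 K

Irradiance scales as 1/d², so S = 1361 W m⁻² × (1/4.23)² = 76.06 W m⁻².
The effective emission temperature is T_e = [S(1−α)/(4σ)]^¼ = 111.6 K.
T_s = (N+1)^(1/4)·T_e = 174.6 K.
So the greenhouse effect raises the surface by 174.6 − 111.6 = 63.05 K.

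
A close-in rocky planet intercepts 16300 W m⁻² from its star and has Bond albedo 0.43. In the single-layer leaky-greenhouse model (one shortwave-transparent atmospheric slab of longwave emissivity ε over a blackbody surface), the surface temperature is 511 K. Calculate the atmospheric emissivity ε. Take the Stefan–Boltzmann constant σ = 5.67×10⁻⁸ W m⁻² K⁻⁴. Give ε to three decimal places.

0.798

Effective temperature: T_e = [S(1−α)/(4σ)]^(1/4) = 449.9 K.
Inverting T_s⁴ = 2T_e⁴/(2−ε): (T_e/T_s)⁴ = 0.6008, so ε = 2(1 − 0.6008) = 0.7984.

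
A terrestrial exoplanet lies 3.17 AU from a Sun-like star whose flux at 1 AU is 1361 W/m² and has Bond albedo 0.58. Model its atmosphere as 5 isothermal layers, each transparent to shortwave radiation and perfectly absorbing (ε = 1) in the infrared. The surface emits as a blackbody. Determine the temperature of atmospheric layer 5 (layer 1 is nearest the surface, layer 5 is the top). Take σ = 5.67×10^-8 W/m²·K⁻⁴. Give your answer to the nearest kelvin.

By the inverse-square law, S = 1361/3.17² = 135.4 W/m².
The effective emission temperature is T_e = [S(1−α)/(4σ)]^¼ = 125.8 K.
In the N-layer model, layer k (counted from the surface) has T_k = (N+1−k)^(1/4)·T_e.
T_5 = (1)^(1/4)·125.8 = 125.8 K.

126 K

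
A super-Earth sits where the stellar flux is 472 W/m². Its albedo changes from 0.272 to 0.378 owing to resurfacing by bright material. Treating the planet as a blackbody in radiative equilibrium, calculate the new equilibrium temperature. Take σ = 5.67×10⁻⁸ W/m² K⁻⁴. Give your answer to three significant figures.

New equilibrium: T₂ = [(1−0.378)·472.0/(4σ)]^(1/4) = 189.7 K.

190 K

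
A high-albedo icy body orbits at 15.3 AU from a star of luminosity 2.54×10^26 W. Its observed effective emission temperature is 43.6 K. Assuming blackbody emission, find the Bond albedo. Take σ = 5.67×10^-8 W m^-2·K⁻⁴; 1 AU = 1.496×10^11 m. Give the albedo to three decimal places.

0.788

d = 15.3 × 1.496×10^11 m = 2.289×10^12 m.
Spreading L over a sphere of radius d: S = 2.54×10^26/(4π·2.29×10^12²) = 3.858 W m^-2.
From σT⁴ = S(1−α)/4 we invert for α: 1−α = 4σT⁴/S.
σT⁴ = 0.2049 W m^-2, so 4σT⁴ = 0.8196 W m^-2.
1−α = 0.8196/3.858 = 0.2124, so α = 0.7876.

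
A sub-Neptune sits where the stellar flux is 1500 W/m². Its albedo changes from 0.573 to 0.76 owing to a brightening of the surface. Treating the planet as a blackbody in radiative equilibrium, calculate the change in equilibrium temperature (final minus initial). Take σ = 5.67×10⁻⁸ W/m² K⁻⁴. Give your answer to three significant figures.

-30.9 K

Initial: T₁ = [S(1−0.573)/(4σ)]^(1/4) = 230.5 K.
After:  T₂ = [1500·0.24/(4σ)]^(1/4) = 199.6 K.
Change: 199.6 − 230.5 = -30.92 K.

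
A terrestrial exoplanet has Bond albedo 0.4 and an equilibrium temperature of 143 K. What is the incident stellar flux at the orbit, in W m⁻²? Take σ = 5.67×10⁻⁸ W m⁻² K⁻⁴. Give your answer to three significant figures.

158 W m⁻²

Invert the energy balance for S: S = 4σT⁴/(1−α).
σT⁴ = 5.67×10⁻⁸·(143)⁴ = 23.71 W m⁻².
So S = 4×23.71/(1−0.4) = 158.1 W m⁻².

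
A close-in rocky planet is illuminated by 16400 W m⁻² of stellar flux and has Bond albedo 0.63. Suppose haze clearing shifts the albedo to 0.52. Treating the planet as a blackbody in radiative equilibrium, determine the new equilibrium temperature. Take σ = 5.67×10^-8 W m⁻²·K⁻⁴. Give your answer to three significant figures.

432 K

T₂ = [S(1−α₂)/(4σ)]^(1/4) = [16400·0.48/(4σ)]^(1/4) = 431.6 K.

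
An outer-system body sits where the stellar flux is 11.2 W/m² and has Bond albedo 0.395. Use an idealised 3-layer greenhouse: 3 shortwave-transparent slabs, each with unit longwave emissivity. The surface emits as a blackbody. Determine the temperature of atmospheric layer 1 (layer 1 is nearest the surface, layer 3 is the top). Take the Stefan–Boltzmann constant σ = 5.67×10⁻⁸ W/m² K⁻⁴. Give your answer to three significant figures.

Top-of-atmosphere balance: σT_e⁴ = S(1−α)/4 = 1.694 W/m² → T_e = 73.93 K.
In the N-layer model, layer k (counted from the surface) has T_k = (N+1−k)^(1/4)·T_e.
T_1 = (3)^(1/4)·73.93 = 97.30 K.

97.3 K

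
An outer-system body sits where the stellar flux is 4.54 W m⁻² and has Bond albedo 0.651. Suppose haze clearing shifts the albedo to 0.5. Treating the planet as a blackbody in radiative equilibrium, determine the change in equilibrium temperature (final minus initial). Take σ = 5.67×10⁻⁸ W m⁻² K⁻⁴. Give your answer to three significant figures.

With α = 0.651, T₁ = 51.41 K.
After:  T₂ = [4.540·0.5/(4σ)]^(1/4) = 56.25 K.
Change: 56.25 − 51.41 = 4.835 K.

4.84 K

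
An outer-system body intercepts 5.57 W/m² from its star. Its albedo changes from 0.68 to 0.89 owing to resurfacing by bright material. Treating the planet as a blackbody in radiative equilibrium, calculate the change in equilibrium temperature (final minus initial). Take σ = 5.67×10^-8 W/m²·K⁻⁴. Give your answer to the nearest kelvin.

-12 K

With α = 0.68, T₁ = 52.95 K.
With α = 0.89, T₂ = 40.54 K.
Change: 40.54 − 52.95 = -12.41 K.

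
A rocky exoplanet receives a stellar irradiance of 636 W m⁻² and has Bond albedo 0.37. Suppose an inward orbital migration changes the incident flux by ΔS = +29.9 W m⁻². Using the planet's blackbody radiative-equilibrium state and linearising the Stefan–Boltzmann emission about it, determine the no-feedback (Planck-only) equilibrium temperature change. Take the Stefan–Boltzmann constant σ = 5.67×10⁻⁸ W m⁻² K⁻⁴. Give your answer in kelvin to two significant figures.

2.4 K

The baseline emission temperature is T_e = 205.0 K.
ΔF = Δ[S(1−α)]/4 = (1−0.37)·+29.9/4 = 4.709 W m⁻².
The Planck feedback parameter is 4σT_e³ = 1.954 W m⁻²/K.
So ΔT₀ = 4.709/1.954 = 2.41 K.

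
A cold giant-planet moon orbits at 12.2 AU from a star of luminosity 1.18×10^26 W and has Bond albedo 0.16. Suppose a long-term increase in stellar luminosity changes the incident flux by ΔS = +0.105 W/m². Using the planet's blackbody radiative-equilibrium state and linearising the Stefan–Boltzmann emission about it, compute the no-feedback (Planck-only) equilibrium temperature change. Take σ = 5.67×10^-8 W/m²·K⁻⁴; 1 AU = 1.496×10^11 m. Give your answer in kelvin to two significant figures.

d = 12.2 × 1.496×10^11 m = 1.825×10^12 m.
Flux at the orbit: S = L/(4πd²) = 1.18×10^26/(4π·(1.83×10^12)²) = 2.819 W/m².
The baseline emission temperature is T_e = 56.84 K.
ΔF = Δ[S(1−α)]/4 = (1−0.16)·+0.105/4 = 0.02205 W/m².
Planck response: λ_P = 4σT_e³ = 4·5.67×10⁻⁸·(56.84)³ = 0.04166 W/m²/K.
ΔT₀ = ΔF/λ_P = 0.02205/0.04166 = 0.529 K.

0.53 K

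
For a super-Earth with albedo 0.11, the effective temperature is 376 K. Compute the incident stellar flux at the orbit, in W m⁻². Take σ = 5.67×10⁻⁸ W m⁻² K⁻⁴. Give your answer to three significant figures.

5090 W m⁻²

From S(1−α)/4 = σT⁴: S = 4σT⁴/(1−α).
σT⁴ = 5.67×10⁻⁸·(376)⁴ = 1133 W m⁻².
S = 4·1133/0.89 = 5093 W m⁻².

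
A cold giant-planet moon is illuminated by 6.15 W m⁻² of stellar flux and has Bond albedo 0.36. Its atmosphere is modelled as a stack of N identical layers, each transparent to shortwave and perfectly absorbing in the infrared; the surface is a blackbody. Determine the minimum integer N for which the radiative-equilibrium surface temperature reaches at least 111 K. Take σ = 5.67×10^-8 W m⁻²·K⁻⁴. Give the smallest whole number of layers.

8

Top-of-atmosphere balance: σT_e⁴ = S(1−α)/4 = 0.9840 W m⁻² → T_e = 64.54 K.
Need (N+1)T_e⁴ ≥ T_s⁴, i.e. N+1 ≥ (111/64.54)⁴ = 8.747.
Rounding up, N = 8.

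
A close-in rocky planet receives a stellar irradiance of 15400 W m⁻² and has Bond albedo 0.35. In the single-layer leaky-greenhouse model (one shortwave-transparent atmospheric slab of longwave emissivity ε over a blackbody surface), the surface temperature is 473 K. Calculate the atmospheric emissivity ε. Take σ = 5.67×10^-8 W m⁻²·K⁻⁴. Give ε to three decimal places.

Effective temperature: T_e = [S(1−α)/(4σ)]^(1/4) = 458.4 K.
Since (2−ε)/2 = (T_e/T_s)⁴ = 0.8818, ε = 0.2365.

0.236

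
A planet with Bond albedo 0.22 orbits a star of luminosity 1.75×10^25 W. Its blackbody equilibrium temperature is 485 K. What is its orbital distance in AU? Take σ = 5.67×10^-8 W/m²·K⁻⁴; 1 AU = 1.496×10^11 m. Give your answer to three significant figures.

Required flux: S = 4σT⁴/(1−α) = 16090 W/m².
S = L/(4πd²) → d = √(L/4πS) = √(1.75×10^25/(4π·16090)) = 9.304×10^9 m = 0.06219 AU.

0.0622 AU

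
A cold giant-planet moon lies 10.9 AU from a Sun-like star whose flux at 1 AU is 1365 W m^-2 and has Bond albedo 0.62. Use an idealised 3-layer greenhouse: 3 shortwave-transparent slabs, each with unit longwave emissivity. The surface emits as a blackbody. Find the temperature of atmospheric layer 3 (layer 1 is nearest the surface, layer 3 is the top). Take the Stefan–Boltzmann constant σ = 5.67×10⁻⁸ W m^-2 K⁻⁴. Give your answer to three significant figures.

66.2 K

Irradiance scales as 1/d², so S = 1365 W m^-2 × (1/10.9)² = 11.49 W m^-2.
OLR = S(1−α)/4 = 1.091 W m^-2; the top layer radiates at T_e = 66.24 K.
The net upward flux σT_e⁴ is constant between every pair of levels, so T_k⁴ = (N+1−k)T_e⁴.
T_3 = (1)^(1/4)·66.24 = 66.24 K.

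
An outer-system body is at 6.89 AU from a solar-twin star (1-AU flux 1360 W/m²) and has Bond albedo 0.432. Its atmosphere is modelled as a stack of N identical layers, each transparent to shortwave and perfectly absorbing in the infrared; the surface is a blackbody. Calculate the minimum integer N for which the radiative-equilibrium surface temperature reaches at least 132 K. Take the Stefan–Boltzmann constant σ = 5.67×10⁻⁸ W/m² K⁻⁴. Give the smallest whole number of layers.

4

By the inverse-square law, S = 1360/6.89² = 28.65 W/m².
Top-of-atmosphere balance: σT_e⁴ = S(1−α)/4 = 4.068 W/m² → T_e = 92.03 K.
Since T_s⁴ = (N+1)T_e⁴, we need N ≥ (T_s/T_e)⁴ − 1 = 3.231.
The minimum whole number is N = 4.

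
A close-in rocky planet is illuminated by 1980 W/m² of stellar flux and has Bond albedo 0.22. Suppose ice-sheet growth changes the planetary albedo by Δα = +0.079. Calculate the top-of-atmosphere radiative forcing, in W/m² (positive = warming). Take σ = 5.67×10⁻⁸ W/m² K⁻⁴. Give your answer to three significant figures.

ΔF = −(S/4)Δα = −(1980/4)×(+0.079) = -39.10 W/m².

-39.1 W/m²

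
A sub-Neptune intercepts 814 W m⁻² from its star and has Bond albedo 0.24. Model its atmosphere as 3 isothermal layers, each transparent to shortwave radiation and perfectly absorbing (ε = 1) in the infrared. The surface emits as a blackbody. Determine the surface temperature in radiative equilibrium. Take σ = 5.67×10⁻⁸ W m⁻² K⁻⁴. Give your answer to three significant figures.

The effective emission temperature is T_e = [S(1−α)/(4σ)]^¼ = 228.5 K.
With N = 3 opaque layers, T_s = (N+1)^(1/4)·T_e = 4^(1/4)·228.5 = 323.2 K.

323 K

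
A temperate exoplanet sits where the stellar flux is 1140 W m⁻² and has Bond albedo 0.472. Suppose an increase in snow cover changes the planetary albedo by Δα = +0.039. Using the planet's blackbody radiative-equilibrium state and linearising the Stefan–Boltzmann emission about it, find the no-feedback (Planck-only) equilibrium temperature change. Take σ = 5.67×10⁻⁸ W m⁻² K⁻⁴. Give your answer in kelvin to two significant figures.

The baseline emission temperature is T_e = 227.0 K.
The change in absorbed flux is Δ[S(1−α)/4] = −SΔα/4 = -11.12 W m⁻².
Planck response: λ_P = 4σT_e³ = 4·5.67×10⁻⁸·(227.0)³ = 2.652 W m⁻²/K.
Hence the no-feedback warming is ΔF/(4σT_e³) = -4.19 K.

-4.2 K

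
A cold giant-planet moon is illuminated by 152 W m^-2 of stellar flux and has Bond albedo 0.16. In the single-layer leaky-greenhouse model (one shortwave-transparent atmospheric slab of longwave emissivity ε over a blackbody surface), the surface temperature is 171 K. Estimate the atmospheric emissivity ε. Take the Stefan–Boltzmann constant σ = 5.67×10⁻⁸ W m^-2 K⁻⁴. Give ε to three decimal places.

0.683

TOA balance gives T_e = 154.0 K.
Inverting T_s⁴ = 2T_e⁴/(2−ε): (T_e/T_s)⁴ = 0.6584, so ε = 2(1 − 0.6584) = 0.6832.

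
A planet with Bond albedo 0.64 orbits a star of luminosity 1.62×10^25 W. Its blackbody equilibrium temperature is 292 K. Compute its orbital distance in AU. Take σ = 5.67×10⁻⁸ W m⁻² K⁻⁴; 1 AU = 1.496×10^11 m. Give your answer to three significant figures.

0.112 AU

The flux needed for this T is 4σT⁴/(1−0.64) = 4580 W m⁻².
From L = 4πd²S, d = √(1.62×10^25/(4π·4580)) = 1.678×10^10 m = 0.1121 AU.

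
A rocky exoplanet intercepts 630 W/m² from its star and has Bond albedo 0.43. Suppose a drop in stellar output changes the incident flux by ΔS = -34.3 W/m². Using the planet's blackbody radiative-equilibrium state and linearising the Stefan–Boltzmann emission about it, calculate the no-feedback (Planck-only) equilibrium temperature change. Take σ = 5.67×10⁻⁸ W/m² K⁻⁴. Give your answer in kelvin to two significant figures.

-2.7 kelvin

Reference equilibrium: T_e = [S(1−α)/(4σ)]^(1/4) = 199.5 K.
ΔF = Δ[S(1−α)]/4 = (1−0.43)·-34.3/4 = -4.888 W/m².
Planck response: λ_P = 4σT_e³ = 4·5.67×10⁻⁸·(199.5)³ = 1.800 W/m²/K.
Hence the no-feedback warming is ΔF/(4σT_e³) = -2.72 K.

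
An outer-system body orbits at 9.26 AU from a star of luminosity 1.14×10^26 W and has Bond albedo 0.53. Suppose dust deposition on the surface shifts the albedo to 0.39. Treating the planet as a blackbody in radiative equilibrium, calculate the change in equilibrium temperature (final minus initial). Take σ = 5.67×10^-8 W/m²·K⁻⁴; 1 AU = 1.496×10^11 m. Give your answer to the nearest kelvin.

4 K

d = 9.26 × 1.496×10^11 m = 1.385×10^12 m.
Spreading L over a sphere of radius d: S = 1.14×10^26/(4π·1.39×10^12²) = 4.727 W/m².
With α = 0.53, T₁ = 55.95 K.
Final:   T₂ = [S(1−0.39)/(4σ)]^(1/4) = 59.71 K.
ΔT = T₂ − T₁ = 3.768 K.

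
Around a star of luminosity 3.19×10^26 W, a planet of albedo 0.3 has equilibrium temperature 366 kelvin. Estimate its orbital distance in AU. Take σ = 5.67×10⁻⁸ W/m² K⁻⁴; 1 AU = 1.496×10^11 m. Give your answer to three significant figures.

0.442 AU

Required flux: S = 4σT⁴/(1−α) = 5814 W/m².
Then d = [L/(4πS)]^(1/2) = 6.608×10^10 m, i.e. 0.4417 AU.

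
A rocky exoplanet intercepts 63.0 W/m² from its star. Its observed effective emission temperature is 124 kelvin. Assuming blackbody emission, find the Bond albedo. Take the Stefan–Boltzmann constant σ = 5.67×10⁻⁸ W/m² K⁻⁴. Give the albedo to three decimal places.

0.149

From σT⁴ = S(1−α)/4 we invert for α: 1−α = 4σT⁴/S.
σT⁴ = 13.41 W/m², so 4σT⁴ = 53.62 W/m².
Hence α = 1 − 53.62/63.00 = 0.1489.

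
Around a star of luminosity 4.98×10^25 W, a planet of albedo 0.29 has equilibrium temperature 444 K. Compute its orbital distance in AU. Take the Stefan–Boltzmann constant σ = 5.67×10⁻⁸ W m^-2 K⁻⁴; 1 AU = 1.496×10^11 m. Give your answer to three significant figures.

0.119 AU

The flux needed for this T is 4σT⁴/(1−0.29) = 12410 W m^-2.
Then d = [L/(4πS)]^(1/2) = 1.787×10^10 m, i.e. 0.1194 AU.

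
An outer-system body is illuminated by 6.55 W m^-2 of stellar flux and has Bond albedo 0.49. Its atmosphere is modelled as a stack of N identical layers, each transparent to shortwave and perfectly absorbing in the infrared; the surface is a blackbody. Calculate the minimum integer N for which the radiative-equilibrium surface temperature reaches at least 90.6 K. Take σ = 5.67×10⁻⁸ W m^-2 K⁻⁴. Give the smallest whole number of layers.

Top-of-atmosphere balance: σT_e⁴ = S(1−α)/4 = 0.8351 W m^-2 → T_e = 61.95 K.
T_s = (N+1)^(1/4)·T_e ≥ 90.6 K requires N+1 ≥ (T_s/T_e)⁴ = (90.6/61.95)⁴ = 4.575.
The minimum whole number is N = 4.

4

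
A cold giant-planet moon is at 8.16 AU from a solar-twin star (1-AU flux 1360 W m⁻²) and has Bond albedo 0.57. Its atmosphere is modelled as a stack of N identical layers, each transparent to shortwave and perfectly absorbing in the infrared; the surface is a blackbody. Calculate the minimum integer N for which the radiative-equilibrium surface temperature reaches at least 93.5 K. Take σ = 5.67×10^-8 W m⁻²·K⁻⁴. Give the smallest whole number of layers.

Irradiance scales as 1/d², so S = 1360 W m⁻² × (1/8.16)² = 20.42 W m⁻².
Top-of-atmosphere balance: σT_e⁴ = S(1−α)/4 = 2.196 W m⁻² → T_e = 78.89 K.
Since T_s⁴ = (N+1)T_e⁴, we need N ≥ (T_s/T_e)⁴ − 1 = 0.974.
Rounding up, N = 1.

1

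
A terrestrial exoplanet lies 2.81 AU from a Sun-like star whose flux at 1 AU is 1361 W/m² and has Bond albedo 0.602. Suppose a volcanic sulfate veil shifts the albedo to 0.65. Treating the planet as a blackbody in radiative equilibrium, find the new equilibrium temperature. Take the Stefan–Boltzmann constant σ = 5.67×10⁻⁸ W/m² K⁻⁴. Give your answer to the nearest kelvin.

128 K

Flux at the orbit: S = 1361/(2.81)² = 172.4 W/m².
With the new albedo, S(1−α₂)/4 = 15.08 W/m², so T₂ = 127.7 K.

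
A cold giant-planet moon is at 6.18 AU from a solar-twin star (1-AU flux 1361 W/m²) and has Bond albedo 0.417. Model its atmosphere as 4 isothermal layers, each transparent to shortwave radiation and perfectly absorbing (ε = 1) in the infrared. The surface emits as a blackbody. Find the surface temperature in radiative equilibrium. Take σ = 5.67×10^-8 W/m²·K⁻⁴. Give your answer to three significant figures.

146 K

Irradiance scales as 1/d², so S = 1361 W/m² × (1/6.18)² = 35.64 W/m².
Top-of-atmosphere balance: σT_e⁴ = S(1−α)/4 = 5.194 W/m² → T_e = 97.83 K.
Layer-by-layer balance gives σT_s⁴ = (N+1)σT_e⁴, so T_s = 5^¼·97.83 = 146.3 K.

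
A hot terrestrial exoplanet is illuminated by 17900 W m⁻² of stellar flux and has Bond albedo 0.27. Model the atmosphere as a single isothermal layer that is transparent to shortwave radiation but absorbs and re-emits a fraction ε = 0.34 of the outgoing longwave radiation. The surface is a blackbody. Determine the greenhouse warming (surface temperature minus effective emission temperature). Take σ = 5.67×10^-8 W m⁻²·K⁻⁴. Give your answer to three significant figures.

Effective emission temperature (TOA balance): σT_e⁴ = S(1−α)/4 = 3267 W m⁻² → T_e = 489.9 K.
Surface balance with a leaky layer gives σT_s⁴ = σT_e⁴·2/(2−ε), so T_s = T_e·[2/(2−0.34)]^(1/4) = 513.3 K.
Greenhouse warming: T_s − T_e = 23.36 K.

23.4 kelvin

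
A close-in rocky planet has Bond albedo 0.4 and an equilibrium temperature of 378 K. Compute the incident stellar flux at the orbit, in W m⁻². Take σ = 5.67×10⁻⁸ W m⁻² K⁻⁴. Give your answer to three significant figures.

7720 W m⁻²

From S(1−α)/4 = σT⁴: S = 4σT⁴/(1−α).
The emitted flux is σT⁴ = 1158 W m⁻².
S = 4·1158/0.6 = 7717 W m⁻².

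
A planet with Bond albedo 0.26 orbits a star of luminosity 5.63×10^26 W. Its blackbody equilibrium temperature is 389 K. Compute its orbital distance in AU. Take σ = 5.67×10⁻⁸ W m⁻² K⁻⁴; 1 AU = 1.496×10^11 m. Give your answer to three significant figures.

Required flux: S = 4σT⁴/(1−α) = 7018 W m⁻².
From L = 4πd²S, d = √(5.63×10^26/(4π·7018)) = 7.990×10^10 m = 0.5341 AU.

0.534 AU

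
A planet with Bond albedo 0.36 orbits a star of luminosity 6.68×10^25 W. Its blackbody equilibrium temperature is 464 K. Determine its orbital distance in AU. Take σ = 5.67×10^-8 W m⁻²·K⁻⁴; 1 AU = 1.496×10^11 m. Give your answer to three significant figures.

The flux needed for this T is 4σT⁴/(1−0.36) = 16430 W m⁻².
Then d = [L/(4πS)]^(1/2) = 1.799×10^10 m, i.e. 0.1202 AU.

0.120 AU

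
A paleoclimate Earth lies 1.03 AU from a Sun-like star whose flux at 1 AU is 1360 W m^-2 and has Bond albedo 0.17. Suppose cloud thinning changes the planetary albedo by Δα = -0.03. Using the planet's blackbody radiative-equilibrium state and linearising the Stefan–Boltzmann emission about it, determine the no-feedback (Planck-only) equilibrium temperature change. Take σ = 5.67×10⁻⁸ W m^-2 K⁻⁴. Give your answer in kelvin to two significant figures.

2.4 K

Flux at the orbit: S = 1360/(1.03)² = 1282 W m^-2.
Unperturbed T_e = [1282·(1−0.17)/(4σ)]^¼ = 261.7 K.
The change in absorbed flux is Δ[S(1−α)/4] = −SΔα/4 = 9.614 W m^-2.
Planck response: λ_P = 4σT_e³ = 4·5.67×10⁻⁸·(261.7)³ = 4.066 W m^-2/K.
So ΔT₀ = 9.614/4.066 = 2.36 K.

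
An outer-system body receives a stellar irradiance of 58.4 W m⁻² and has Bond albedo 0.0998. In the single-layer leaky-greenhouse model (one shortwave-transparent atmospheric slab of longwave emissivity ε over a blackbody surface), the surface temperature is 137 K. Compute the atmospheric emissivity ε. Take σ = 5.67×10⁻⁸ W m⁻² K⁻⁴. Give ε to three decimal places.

0.684

Effective temperature: T_e = [S(1−α)/(4σ)]^(1/4) = 123.4 K.
Inverting T_s⁴ = 2T_e⁴/(2−ε): (T_e/T_s)⁴ = 0.6580, so ε = 2(1 − 0.6580) = 0.6840.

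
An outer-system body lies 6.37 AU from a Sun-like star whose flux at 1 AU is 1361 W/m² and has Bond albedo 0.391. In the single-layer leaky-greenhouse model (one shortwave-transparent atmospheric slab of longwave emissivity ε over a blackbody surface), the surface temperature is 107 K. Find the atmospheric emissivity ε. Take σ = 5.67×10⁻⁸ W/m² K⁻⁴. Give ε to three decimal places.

By the inverse-square law, S = 1361/6.37² = 33.54 W/m².
Effective temperature: T_e = [S(1−α)/(4σ)]^(1/4) = 97.42 K.
Inverting T_s⁴ = 2T_e⁴/(2−ε): (T_e/T_s)⁴ = 0.6871, so ε = 2(1 − 0.6871) = 0.6258.

0.626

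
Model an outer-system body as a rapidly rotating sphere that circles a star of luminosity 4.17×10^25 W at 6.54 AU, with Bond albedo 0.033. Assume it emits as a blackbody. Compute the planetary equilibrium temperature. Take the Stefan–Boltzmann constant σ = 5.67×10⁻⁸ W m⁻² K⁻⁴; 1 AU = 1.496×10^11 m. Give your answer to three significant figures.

d = 6.54 × 1.496×10^11 m = 9.784×10^11 m.
Spreading L over a sphere of radius d: S = 4.17×10^25/(4π·9.78×10^11²) = 3.467 W m⁻².
The planet absorbs (1−α)S over its disc πR² and re-emits over 4πR², so the mean absorbed flux is (1−0.033)·3.467/4 = 0.8381 W m⁻².
In equilibrium σT⁴ equals this, so T = 62.00 K.

62.0 kelvin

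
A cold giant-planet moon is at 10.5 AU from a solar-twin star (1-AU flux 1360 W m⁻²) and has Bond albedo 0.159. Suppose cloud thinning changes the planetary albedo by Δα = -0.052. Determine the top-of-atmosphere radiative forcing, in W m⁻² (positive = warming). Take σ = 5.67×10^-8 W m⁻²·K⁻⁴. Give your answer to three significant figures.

Flux at the orbit: S = 1360/(10.5)² = 12.34 W m⁻².
TOA radiative forcing: ΔF = −S·Δα/4 = −12.34·(-0.052)/4 = 0.1604 W m⁻².

0.160 W m⁻²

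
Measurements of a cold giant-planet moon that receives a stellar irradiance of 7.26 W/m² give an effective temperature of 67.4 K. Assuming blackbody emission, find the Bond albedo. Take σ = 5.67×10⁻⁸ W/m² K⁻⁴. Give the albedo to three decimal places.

0.355

Rearranging the radiative balance, α = 1 − 4σT⁴/S.
4σT⁴ = 4·5.67×10⁻⁸·(67.4)⁴ = 4.680 W/m².
Hence α = 1 − 4.680/7.260 = 0.3553.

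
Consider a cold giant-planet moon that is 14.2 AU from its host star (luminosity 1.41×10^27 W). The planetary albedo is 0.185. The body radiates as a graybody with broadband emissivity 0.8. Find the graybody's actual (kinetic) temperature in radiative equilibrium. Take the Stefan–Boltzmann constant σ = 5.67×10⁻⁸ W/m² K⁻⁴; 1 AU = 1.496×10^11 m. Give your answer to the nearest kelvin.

Orbital distance: d = 14.2 AU = 2.124×10^12 m.
S = L/(4πd²) = 24.86 W/m².
Averaging over the sphere, the absorbed flux is S(1−α)/4 = 5.066 W/m².
Equating to εσT⁴ with ε = 0.8: T = (5.066/0.8σ)^(1/4) = 102.8 K.

103 kelvin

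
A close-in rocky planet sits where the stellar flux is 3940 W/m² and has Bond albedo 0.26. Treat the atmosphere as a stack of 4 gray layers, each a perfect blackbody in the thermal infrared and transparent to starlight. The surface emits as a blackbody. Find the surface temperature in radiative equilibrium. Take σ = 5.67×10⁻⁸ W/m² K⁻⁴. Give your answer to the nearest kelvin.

504 K

OLR = S(1−α)/4 = 728.9 W/m²; the top layer radiates at T_e = 336.7 K.
With N = 4 opaque layers, T_s = (N+1)^(1/4)·T_e = 5^(1/4)·336.7 = 503.5 K.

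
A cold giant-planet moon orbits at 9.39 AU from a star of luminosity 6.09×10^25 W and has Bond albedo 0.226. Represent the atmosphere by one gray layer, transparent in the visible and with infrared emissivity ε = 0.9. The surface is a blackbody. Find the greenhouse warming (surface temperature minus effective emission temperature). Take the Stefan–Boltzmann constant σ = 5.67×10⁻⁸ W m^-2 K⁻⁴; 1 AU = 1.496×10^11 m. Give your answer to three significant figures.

d = 9.39 × 1.496×10^11 m = 1.405×10^12 m.
Flux at the orbit: S = L/(4πd²) = 6.09×10^25/(4π·(1.40×10^12)²) = 2.456 W m^-2.
The planet radiates to space at T_e = [S(1−α)/(4σ)]^(1/4) = 53.81 K.
For a single slab of emissivity ε, T_s⁴ = 2T_e⁴/(2−ε); thus T_s = 53.81·(1.818)^(1/4) = 62.48 K.
The atmosphere warms the surface by 8.674 K.

8.67 K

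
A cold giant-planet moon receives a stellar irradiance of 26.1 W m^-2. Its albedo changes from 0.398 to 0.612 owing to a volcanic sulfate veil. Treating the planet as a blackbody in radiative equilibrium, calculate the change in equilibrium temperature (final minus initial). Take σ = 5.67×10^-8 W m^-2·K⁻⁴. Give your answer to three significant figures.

-9.49 K

Before: T₁ = [26.10·0.602/(4σ)]^(1/4) = 91.23 K.
With α = 0.612, T₂ = 81.74 K.
ΔT = T₂ − T₁ = -9.488 K.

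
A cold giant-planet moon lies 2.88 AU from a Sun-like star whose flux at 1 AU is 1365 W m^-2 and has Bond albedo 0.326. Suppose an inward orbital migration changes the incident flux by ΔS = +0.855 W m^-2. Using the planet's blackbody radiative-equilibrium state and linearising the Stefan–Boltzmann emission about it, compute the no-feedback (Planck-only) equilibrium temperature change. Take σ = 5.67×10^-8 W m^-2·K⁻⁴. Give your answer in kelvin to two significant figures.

0.19 kelvin

By the inverse-square law, S = 1365/2.88² = 164.6 W m^-2.
The baseline emission temperature is T_e = 148.7 K.
ΔF = Δ[S(1−α)]/4 = (1−0.326)·+0.855/4 = 0.1441 W m^-2.
The Planck feedback parameter is 4σT_e³ = 0.7459 W m^-2/K.
ΔT₀ = ΔF/λ_P = 0.1441/0.7459 = 0.193 K.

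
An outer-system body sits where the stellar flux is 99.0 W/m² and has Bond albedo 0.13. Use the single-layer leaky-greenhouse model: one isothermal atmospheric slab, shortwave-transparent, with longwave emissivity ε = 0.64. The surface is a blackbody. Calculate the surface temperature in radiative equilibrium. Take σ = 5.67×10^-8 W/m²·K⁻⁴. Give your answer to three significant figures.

154 K

Effective emission temperature (TOA balance): σT_e⁴ = S(1−α)/4 = 21.53 W/m² → T_e = 139.6 K.
Surface balance with a leaky layer gives σT_s⁴ = σT_e⁴·2/(2−ε), so T_s = T_e·[2/(2−0.64)]^(1/4) = 153.7 K.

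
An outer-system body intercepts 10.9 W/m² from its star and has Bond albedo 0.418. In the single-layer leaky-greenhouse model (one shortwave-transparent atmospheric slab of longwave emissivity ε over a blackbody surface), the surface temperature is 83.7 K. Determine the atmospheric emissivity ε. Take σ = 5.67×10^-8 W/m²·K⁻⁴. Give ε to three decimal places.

First, T_e = [10.90·(1−0.418)/(4σ)]^(1/4) = 72.72 K.
T_s⁴ = T_e⁴·2/(2−ε) → ε = 2 − 2(T_e/T_s)⁴ = 2 − 2·(72.72/83.7)⁴ = 0.8602.

0.860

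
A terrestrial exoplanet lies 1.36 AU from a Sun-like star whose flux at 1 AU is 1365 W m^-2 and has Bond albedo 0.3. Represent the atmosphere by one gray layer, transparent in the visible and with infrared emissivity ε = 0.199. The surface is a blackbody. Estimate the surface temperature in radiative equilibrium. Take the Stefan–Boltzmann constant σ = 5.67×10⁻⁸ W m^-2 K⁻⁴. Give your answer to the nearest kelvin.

By the inverse-square law, S = 1365/1.36² = 738.0 W m^-2.
The planet radiates to space at T_e = [S(1−α)/(4σ)]^(1/4) = 218.5 K.
Surface balance with a leaky layer gives σT_s⁴ = σT_e⁴·2/(2−ε), so T_s = T_e·[2/(2−0.199)]^(1/4) = 224.3 K.

224 K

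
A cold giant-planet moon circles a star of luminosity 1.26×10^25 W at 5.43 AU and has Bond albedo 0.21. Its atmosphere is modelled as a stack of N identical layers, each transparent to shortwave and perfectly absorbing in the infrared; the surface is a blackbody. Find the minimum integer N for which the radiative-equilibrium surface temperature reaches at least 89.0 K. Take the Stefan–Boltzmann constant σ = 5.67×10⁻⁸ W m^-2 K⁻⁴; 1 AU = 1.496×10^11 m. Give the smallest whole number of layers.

d = 5.43 × 1.496×10^11 m = 8.123×10^11 m.
Spreading L over a sphere of radius d: S = 1.26×10^25/(4π·8.12×10^11²) = 1.519 W m^-2.
Top-of-atmosphere balance: σT_e⁴ = S(1−α)/4 = 0.3001 W m^-2 → T_e = 47.96 K.
Since T_s⁴ = (N+1)T_e⁴, we need N ≥ (T_s/T_e)⁴ − 1 = 10.854.
Rounding up, N = 11.

11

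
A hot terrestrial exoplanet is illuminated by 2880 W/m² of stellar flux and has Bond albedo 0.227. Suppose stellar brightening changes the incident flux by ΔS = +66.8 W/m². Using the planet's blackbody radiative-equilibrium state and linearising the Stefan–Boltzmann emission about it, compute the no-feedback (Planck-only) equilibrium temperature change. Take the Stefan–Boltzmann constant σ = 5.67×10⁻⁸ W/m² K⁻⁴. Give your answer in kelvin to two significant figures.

Reference equilibrium: T_e = [S(1−α)/(4σ)]^(1/4) = 314.8 K.
TOA radiative forcing: ΔF = (1−α)ΔS/4 = 0.773·(+66.8)/4 = 12.91 W/m².
The Planck feedback parameter is 4σT_e³ = 7.073 W/m²/K.
Hence the no-feedback warming is ΔF/(4σT_e³) = 1.83 K.

1.8 kelvin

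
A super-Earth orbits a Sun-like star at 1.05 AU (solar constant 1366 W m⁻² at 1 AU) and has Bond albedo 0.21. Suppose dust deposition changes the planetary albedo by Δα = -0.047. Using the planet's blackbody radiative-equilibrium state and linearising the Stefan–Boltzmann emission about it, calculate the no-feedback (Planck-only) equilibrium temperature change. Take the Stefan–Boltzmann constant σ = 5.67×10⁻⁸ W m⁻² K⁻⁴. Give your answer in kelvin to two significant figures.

3.8 K

Flux at the orbit: S = 1366/(1.05)² = 1239 W m⁻².
Unperturbed T_e = [1239·(1−0.21)/(4σ)]^¼ = 256.3 K.
The change in absorbed flux is Δ[S(1−α)/4] = −SΔα/4 = 14.56 W m⁻².
Linearising σT⁴ gives d(σT⁴)/dT = 4σT_e³ = 3.819 W m⁻² per K.
ΔT₀ = ΔF/λ_P = 14.56/3.819 = 3.81 K.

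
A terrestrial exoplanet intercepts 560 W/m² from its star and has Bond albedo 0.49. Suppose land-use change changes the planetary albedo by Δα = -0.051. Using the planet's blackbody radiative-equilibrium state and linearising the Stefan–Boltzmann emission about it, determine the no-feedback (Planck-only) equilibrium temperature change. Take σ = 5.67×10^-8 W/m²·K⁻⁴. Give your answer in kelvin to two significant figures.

4.7 K

The baseline emission temperature is T_e = 188.4 K.
TOA radiative forcing: ΔF = −S·Δα/4 = −560.0·(-0.051)/4 = 7.140 W/m².
Linearising σT⁴ gives d(σT⁴)/dT = 4σT_e³ = 1.516 W/m² per K.
So ΔT₀ = 7.140/1.516 = 4.71 K.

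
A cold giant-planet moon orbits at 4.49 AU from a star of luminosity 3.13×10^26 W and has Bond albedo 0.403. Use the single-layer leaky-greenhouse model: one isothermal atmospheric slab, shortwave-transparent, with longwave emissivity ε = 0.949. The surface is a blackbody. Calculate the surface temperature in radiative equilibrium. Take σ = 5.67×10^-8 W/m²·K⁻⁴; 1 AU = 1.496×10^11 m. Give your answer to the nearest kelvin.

Orbital distance: d = 4.49 AU = 6.717×10^11 m.
S = L/(4πd²) = 55.21 W/m².
At the top of the atmosphere, σT_e⁴ = S(1−α)/4 = 8.239 W/m², giving T_e = 109.8 K.
Surface balance with a leaky layer gives σT_s⁴ = σT_e⁴·2/(2−ε), so T_s = T_e·[2/(2−0.949)]^(1/4) = 129.0 K.

129 K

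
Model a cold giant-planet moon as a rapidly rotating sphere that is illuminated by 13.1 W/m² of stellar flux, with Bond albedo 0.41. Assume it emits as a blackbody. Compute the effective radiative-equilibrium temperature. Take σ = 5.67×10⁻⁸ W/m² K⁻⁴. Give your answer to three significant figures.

76.4 kelvin

Averaging over the sphere, the absorbed flux is S(1−α)/4 = 1.932 W/m².
In equilibrium σT⁴ equals this, so T = 76.40 K.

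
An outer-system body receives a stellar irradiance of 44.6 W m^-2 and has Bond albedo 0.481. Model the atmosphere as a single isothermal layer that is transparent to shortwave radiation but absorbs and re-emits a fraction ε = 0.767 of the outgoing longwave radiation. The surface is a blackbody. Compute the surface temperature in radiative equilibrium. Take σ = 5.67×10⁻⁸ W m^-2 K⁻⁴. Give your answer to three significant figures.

At the top of the atmosphere, σT_e⁴ = S(1−α)/4 = 5.787 W m^-2, giving T_e = 100.5 K.
The surface balance (absorbed SW + ε·downward IR = σT_s⁴) with T_a⁴ = T_s⁴/2 reduces to T_s = T_e·[2/(2−ε)]^¼ = 113.4 K.

113 K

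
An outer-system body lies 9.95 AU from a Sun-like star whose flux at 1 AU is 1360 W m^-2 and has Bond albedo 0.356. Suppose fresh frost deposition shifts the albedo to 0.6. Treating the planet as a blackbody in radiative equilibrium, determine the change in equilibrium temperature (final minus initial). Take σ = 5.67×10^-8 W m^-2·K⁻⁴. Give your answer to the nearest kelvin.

-9 kelvin

Flux at the orbit: S = 1360/(9.95)² = 13.74 W m^-2.
Initial: T₁ = [S(1−0.356)/(4σ)]^(1/4) = 79.03 K.
With α = 0.6, T₂ = 70.16 K.
Change: 70.16 − 79.03 = -8.870 K.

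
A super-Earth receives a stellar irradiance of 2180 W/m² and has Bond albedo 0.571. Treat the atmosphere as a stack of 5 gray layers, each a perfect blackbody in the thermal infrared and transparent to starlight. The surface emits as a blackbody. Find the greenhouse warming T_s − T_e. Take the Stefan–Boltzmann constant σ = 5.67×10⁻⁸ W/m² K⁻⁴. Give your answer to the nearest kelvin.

143 kelvin

Top-of-atmosphere balance: σT_e⁴ = S(1−α)/4 = 233.8 W/m² → T_e = 253.4 K.
Surface: T_s = (6)^¼·T_e = 396.6 K.
So the greenhouse effect raises the surface by 396.6 − 253.4 = 143.2 K.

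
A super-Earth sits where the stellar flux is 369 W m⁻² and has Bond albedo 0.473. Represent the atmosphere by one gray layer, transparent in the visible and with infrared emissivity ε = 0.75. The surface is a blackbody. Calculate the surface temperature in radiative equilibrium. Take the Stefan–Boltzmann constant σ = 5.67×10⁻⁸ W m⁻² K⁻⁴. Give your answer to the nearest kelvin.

192 K

At the top of the atmosphere, σT_e⁴ = S(1−α)/4 = 48.62 W m⁻², giving T_e = 171.1 K.
Surface balance with a leaky layer gives σT_s⁴ = σT_e⁴·2/(2−ε), so T_s = T_e·[2/(2−0.75)]^(1/4) = 192.5 K.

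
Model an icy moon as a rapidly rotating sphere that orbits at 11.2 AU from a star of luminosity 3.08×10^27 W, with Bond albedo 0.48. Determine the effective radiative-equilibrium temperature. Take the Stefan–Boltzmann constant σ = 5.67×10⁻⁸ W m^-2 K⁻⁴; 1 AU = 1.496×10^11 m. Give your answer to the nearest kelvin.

119 K

d = 11.2 × 1.496×10^11 m = 1.676×10^12 m.
Spreading L over a sphere of radius d: S = 3.08×10^27/(4π·1.68×10^12²) = 87.31 W m^-2.
Absorbed flux (global mean): S(1−α)/4 = 87.31·0.52/4 = 11.35 W m^-2.
In equilibrium σT⁴ equals this, so T = 118.9 K.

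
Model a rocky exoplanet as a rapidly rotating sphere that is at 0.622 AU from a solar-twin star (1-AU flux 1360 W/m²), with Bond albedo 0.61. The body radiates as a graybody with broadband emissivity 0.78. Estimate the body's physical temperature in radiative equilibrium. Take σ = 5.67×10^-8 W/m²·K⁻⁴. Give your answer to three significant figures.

297 K

Irradiance scales as 1/d², so S = 1360 W/m² × (1/0.622)² = 3515 W/m².
Averaging over the sphere, the absorbed flux is S(1−α)/4 = 342.7 W/m².
Equating to εσT⁴ with ε = 0.78: T = (342.7/0.78σ)^(1/4) = 296.7 K.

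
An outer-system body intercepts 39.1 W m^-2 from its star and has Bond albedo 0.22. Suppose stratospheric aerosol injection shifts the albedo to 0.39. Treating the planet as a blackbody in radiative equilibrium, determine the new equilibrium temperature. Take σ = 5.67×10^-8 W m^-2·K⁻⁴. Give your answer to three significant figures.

101 K

With the new albedo, S(1−α₂)/4 = 5.963 W m^-2, so T₂ = 101.3 K.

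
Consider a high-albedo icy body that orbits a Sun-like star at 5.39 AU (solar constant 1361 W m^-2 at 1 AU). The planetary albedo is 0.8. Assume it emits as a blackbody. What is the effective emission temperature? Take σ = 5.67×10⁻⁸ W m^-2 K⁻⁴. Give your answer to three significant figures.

80.2 K

Irradiance scales as 1/d², so S = 1361 W m^-2 × (1/5.39)² = 46.85 W m^-2.
Averaging over the sphere, the absorbed flux is S(1−α)/4 = 2.342 W m^-2.
Balancing against σT⁴: T = (2.342/5.67×10⁻⁸)^(1/4) = 80.17 K.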